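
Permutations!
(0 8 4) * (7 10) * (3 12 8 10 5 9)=(0 10 7 5 9 3 12 8 4)=[10, 1, 2, 12, 0, 9, 6, 5, 4, 3, 7, 11, 8]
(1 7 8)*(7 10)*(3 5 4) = (1 10 7 8)(3 5 4) = [0, 10, 2, 5, 3, 4, 6, 8, 1, 9, 7]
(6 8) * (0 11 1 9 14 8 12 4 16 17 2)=(0 11 1 9 14 8 6 12 4 16 17 2)=[11, 9, 0, 3, 16, 5, 12, 7, 6, 14, 10, 1, 4, 13, 8, 15, 17, 2]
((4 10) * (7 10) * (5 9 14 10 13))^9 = [0, 1, 2, 3, 13, 14, 6, 5, 8, 10, 7, 11, 12, 9, 4] = (4 13 9 10 7 5 14)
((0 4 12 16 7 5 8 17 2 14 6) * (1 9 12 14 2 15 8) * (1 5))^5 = (0 4 14 6)(8 15 17) = [4, 1, 2, 3, 14, 5, 0, 7, 15, 9, 10, 11, 12, 13, 6, 17, 16, 8]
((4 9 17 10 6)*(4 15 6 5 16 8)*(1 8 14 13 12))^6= (1 5 8 16 4 14 9 13 17 12 10)= [0, 5, 2, 3, 14, 8, 6, 7, 16, 13, 1, 11, 10, 17, 9, 15, 4, 12]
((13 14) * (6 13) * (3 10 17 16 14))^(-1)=[0, 1, 2, 13, 4, 5, 14, 7, 8, 9, 3, 11, 12, 6, 16, 15, 17, 10]=(3 13 6 14 16 17 10)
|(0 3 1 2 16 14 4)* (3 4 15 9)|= 14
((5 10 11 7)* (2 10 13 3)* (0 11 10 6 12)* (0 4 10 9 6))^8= (0 11 7 5 13 3 2)(4 6 10 12 9)= [11, 1, 0, 2, 6, 13, 10, 5, 8, 4, 12, 7, 9, 3]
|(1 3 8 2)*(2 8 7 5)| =|(8)(1 3 7 5 2)| =5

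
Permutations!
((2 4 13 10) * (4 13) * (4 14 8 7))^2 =(2 10 13)(4 8)(7 14) =[0, 1, 10, 3, 8, 5, 6, 14, 4, 9, 13, 11, 12, 2, 7]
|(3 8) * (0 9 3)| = |(0 9 3 8)| = 4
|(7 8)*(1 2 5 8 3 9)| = |(1 2 5 8 7 3 9)| = 7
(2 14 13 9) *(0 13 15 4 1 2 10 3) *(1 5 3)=(0 13 9 10 1 2 14 15 4 5 3)=[13, 2, 14, 0, 5, 3, 6, 7, 8, 10, 1, 11, 12, 9, 15, 4]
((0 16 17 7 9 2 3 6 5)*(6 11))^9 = (0 5 6 11 3 2 9 7 17 16) = [5, 1, 9, 2, 4, 6, 11, 17, 8, 7, 10, 3, 12, 13, 14, 15, 0, 16]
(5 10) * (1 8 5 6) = (1 8 5 10 6) = [0, 8, 2, 3, 4, 10, 1, 7, 5, 9, 6]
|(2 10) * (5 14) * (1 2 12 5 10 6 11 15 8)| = 12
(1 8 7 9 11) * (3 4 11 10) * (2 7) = (1 8 2 7 9 10 3 4 11) = [0, 8, 7, 4, 11, 5, 6, 9, 2, 10, 3, 1]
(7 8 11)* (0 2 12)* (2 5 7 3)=[5, 1, 12, 2, 4, 7, 6, 8, 11, 9, 10, 3, 0]=(0 5 7 8 11 3 2 12)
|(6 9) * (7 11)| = |(6 9)(7 11)| = 2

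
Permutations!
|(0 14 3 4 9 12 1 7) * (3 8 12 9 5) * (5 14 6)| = |(0 6 5 3 4 14 8 12 1 7)| = 10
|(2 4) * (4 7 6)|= |(2 7 6 4)|= 4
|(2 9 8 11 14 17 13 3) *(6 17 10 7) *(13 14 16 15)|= 40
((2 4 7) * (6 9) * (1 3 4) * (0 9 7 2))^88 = [0, 1, 2, 3, 4, 5, 6, 7, 8, 9] = (9)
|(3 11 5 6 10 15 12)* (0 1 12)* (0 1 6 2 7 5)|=|(0 6 10 15 1 12 3 11)(2 7 5)|=24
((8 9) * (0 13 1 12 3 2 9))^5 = (0 2 1 8 3 13 9 12) = [2, 8, 1, 13, 4, 5, 6, 7, 3, 12, 10, 11, 0, 9]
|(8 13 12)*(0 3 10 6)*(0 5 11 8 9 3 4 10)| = |(0 4 10 6 5 11 8 13 12 9 3)| = 11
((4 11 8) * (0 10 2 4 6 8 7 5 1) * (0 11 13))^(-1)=[13, 5, 10, 3, 2, 7, 8, 11, 6, 9, 0, 1, 12, 4]=(0 13 4 2 10)(1 5 7 11)(6 8)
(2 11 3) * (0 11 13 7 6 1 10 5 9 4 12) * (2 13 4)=(0 11 3 13 7 6 1 10 5 9 2 4 12)=[11, 10, 4, 13, 12, 9, 1, 6, 8, 2, 5, 3, 0, 7]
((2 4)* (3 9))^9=(2 4)(3 9)=[0, 1, 4, 9, 2, 5, 6, 7, 8, 3]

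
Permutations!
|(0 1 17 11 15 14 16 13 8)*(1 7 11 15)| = 10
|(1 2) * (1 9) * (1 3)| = 4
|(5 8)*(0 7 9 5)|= |(0 7 9 5 8)|= 5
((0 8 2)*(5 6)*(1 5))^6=(8)=[0, 1, 2, 3, 4, 5, 6, 7, 8]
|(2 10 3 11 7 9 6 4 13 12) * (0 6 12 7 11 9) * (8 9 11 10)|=60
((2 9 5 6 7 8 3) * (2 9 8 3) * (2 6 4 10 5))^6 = (10) = [0, 1, 2, 3, 4, 5, 6, 7, 8, 9, 10]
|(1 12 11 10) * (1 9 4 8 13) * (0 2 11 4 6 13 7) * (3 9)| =|(0 2 11 10 3 9 6 13 1 12 4 8 7)| =13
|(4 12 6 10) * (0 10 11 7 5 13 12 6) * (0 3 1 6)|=24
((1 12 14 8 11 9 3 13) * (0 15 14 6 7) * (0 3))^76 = (0 11 14)(1 3 6)(7 12 13)(8 15 9) = [11, 3, 2, 6, 4, 5, 1, 12, 15, 8, 10, 14, 13, 7, 0, 9]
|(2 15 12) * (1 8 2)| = 5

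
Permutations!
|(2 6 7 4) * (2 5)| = 5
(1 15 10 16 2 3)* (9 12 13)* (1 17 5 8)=(1 15 10 16 2 3 17 5 8)(9 12 13)=[0, 15, 3, 17, 4, 8, 6, 7, 1, 12, 16, 11, 13, 9, 14, 10, 2, 5]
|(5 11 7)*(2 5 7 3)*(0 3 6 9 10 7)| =|(0 3 2 5 11 6 9 10 7)| =9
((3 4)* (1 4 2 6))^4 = (1 6 2 3 4) = [0, 6, 3, 4, 1, 5, 2]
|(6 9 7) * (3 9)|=|(3 9 7 6)|=4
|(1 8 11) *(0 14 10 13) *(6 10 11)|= 8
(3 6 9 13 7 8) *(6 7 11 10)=(3 7 8)(6 9 13 11 10)=[0, 1, 2, 7, 4, 5, 9, 8, 3, 13, 6, 10, 12, 11]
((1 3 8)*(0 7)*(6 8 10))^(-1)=(0 7)(1 8 6 10 3)=[7, 8, 2, 1, 4, 5, 10, 0, 6, 9, 3]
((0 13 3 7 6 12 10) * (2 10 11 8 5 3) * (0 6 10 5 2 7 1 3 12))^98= [10, 1, 11, 3, 4, 8, 7, 0, 12, 9, 13, 5, 2, 6]= (0 10 13 6 7)(2 11 5 8 12)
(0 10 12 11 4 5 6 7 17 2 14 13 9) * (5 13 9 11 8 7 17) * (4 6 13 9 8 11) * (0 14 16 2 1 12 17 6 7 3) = (0 10 17 1 12 11 7 5 13 4 9 14 8 3)(2 16) = [10, 12, 16, 0, 9, 13, 6, 5, 3, 14, 17, 7, 11, 4, 8, 15, 2, 1]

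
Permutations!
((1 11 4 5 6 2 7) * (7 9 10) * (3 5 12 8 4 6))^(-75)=(12)(1 6 9 7 11 2 10)(3 5)=[0, 6, 10, 5, 4, 3, 9, 11, 8, 7, 1, 2, 12]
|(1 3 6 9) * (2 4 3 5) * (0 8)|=|(0 8)(1 5 2 4 3 6 9)|=14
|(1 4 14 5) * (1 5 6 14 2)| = |(1 4 2)(6 14)| = 6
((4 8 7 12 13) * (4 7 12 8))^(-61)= [0, 1, 2, 3, 4, 5, 6, 13, 7, 9, 10, 11, 8, 12]= (7 13 12 8)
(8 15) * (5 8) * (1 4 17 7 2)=(1 4 17 7 2)(5 8 15)=[0, 4, 1, 3, 17, 8, 6, 2, 15, 9, 10, 11, 12, 13, 14, 5, 16, 7]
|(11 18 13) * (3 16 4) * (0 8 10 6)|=12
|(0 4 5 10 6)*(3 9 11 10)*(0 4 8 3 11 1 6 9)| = 21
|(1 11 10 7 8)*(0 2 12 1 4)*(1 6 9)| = |(0 2 12 6 9 1 11 10 7 8 4)| = 11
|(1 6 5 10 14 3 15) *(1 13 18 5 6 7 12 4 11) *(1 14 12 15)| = 12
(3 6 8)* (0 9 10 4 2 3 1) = (0 9 10 4 2 3 6 8 1) = [9, 0, 3, 6, 2, 5, 8, 7, 1, 10, 4]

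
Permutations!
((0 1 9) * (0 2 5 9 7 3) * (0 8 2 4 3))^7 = (0 1 7)(2 5 9 4 3 8) = [1, 7, 5, 8, 3, 9, 6, 0, 2, 4]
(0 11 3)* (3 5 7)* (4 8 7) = [11, 1, 2, 0, 8, 4, 6, 3, 7, 9, 10, 5] = (0 11 5 4 8 7 3)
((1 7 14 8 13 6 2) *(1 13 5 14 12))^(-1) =[0, 12, 6, 3, 4, 8, 13, 1, 14, 9, 10, 11, 7, 2, 5] =(1 12 7)(2 6 13)(5 8 14)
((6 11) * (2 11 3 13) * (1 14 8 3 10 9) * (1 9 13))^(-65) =(1 3 8 14) =[0, 3, 2, 8, 4, 5, 6, 7, 14, 9, 10, 11, 12, 13, 1]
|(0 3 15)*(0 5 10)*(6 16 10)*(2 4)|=|(0 3 15 5 6 16 10)(2 4)|=14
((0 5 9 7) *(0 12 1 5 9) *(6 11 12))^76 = (0 11)(1 7)(5 6)(9 12) = [11, 7, 2, 3, 4, 6, 5, 1, 8, 12, 10, 0, 9]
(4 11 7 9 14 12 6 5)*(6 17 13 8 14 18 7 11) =[0, 1, 2, 3, 6, 4, 5, 9, 14, 18, 10, 11, 17, 8, 12, 15, 16, 13, 7] =(4 6 5)(7 9 18)(8 14 12 17 13)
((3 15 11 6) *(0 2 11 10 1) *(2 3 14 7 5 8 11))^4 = (0 1 10 15 3)(5 14 11)(6 8 7) = [1, 10, 2, 0, 4, 14, 8, 6, 7, 9, 15, 5, 12, 13, 11, 3]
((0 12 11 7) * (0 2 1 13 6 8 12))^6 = (1 7 12 6)(2 11 8 13) = [0, 7, 11, 3, 4, 5, 1, 12, 13, 9, 10, 8, 6, 2]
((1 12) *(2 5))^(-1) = (1 12)(2 5) = [0, 12, 5, 3, 4, 2, 6, 7, 8, 9, 10, 11, 1]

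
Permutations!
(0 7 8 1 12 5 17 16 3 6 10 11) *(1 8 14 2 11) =(0 7 14 2 11)(1 12 5 17 16 3 6 10) =[7, 12, 11, 6, 4, 17, 10, 14, 8, 9, 1, 0, 5, 13, 2, 15, 3, 16]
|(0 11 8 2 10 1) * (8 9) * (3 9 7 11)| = 14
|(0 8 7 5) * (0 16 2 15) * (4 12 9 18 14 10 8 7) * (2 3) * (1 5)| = 56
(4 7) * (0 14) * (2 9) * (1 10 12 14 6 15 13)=(0 6 15 13 1 10 12 14)(2 9)(4 7)=[6, 10, 9, 3, 7, 5, 15, 4, 8, 2, 12, 11, 14, 1, 0, 13]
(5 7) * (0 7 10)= (0 7 5 10)= [7, 1, 2, 3, 4, 10, 6, 5, 8, 9, 0]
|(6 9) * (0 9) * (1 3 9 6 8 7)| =|(0 6)(1 3 9 8 7)| =10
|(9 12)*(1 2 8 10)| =4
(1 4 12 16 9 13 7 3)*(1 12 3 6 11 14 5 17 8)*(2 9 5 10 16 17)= (1 4 3 12 17 8)(2 9 13 7 6 11 14 10 16 5)= [0, 4, 9, 12, 3, 2, 11, 6, 1, 13, 16, 14, 17, 7, 10, 15, 5, 8]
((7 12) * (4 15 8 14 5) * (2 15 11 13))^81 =[0, 1, 15, 3, 11, 4, 6, 12, 14, 9, 10, 13, 7, 2, 5, 8] =(2 15 8 14 5 4 11 13)(7 12)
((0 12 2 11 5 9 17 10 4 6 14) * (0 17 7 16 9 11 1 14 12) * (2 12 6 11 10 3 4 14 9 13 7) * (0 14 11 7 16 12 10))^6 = (0 12 17 11 4)(3 5 7 14 10) = [12, 1, 2, 5, 0, 7, 6, 14, 8, 9, 3, 4, 17, 13, 10, 15, 16, 11]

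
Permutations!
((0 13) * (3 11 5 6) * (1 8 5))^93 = (0 13)(1 6)(3 8)(5 11) = [13, 6, 2, 8, 4, 11, 1, 7, 3, 9, 10, 5, 12, 0]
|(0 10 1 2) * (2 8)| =5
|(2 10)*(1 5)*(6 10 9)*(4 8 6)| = |(1 5)(2 9 4 8 6 10)| = 6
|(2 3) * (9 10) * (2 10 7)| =|(2 3 10 9 7)| =5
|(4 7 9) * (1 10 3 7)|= |(1 10 3 7 9 4)|= 6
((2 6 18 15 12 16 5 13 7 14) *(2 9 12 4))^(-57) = (2 15 6 4 18)(5 16 12 9 14 7 13) = [0, 1, 15, 3, 18, 16, 4, 13, 8, 14, 10, 11, 9, 5, 7, 6, 12, 17, 2]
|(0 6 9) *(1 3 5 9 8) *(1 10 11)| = |(0 6 8 10 11 1 3 5 9)| = 9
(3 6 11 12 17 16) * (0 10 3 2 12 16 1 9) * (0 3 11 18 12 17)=(0 10 11 16 2 17 1 9 3 6 18 12)=[10, 9, 17, 6, 4, 5, 18, 7, 8, 3, 11, 16, 0, 13, 14, 15, 2, 1, 12]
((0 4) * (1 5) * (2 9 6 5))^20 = (9) = [0, 1, 2, 3, 4, 5, 6, 7, 8, 9]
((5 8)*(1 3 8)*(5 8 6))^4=(8)=[0, 1, 2, 3, 4, 5, 6, 7, 8]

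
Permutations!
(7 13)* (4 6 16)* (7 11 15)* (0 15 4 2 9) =(0 15 7 13 11 4 6 16 2 9) =[15, 1, 9, 3, 6, 5, 16, 13, 8, 0, 10, 4, 12, 11, 14, 7, 2]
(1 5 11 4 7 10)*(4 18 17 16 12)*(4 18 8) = [0, 5, 2, 3, 7, 11, 6, 10, 4, 9, 1, 8, 18, 13, 14, 15, 12, 16, 17] = (1 5 11 8 4 7 10)(12 18 17 16)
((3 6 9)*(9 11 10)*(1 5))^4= (3 9 10 11 6)= [0, 1, 2, 9, 4, 5, 3, 7, 8, 10, 11, 6]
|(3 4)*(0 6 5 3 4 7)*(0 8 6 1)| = |(0 1)(3 7 8 6 5)| = 10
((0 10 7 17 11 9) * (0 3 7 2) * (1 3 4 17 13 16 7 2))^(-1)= (0 2 3 1 10)(4 9 11 17)(7 16 13)= [2, 10, 3, 1, 9, 5, 6, 16, 8, 11, 0, 17, 12, 7, 14, 15, 13, 4]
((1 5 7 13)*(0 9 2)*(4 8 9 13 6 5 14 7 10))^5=(0 6 9 14 4 13 5 2 7 8 1 10)=[6, 10, 7, 3, 13, 2, 9, 8, 1, 14, 0, 11, 12, 5, 4]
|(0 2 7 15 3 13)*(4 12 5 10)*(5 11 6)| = 6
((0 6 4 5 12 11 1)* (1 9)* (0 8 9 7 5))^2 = (0 4 6)(1 9 8)(5 11)(7 12) = [4, 9, 2, 3, 6, 11, 0, 12, 1, 8, 10, 5, 7]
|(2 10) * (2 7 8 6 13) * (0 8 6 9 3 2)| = |(0 8 9 3 2 10 7 6 13)| = 9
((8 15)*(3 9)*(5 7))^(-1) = (3 9)(5 7)(8 15) = [0, 1, 2, 9, 4, 7, 6, 5, 15, 3, 10, 11, 12, 13, 14, 8]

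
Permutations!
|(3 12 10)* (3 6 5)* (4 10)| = 6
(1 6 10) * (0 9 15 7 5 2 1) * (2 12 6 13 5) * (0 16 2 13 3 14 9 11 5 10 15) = (0 11 5 12 6 15 7 13 10 16 2 1 3 14 9) = [11, 3, 1, 14, 4, 12, 15, 13, 8, 0, 16, 5, 6, 10, 9, 7, 2]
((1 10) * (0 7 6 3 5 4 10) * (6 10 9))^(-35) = [7, 0, 2, 3, 4, 5, 6, 10, 8, 9, 1] = (0 7 10 1)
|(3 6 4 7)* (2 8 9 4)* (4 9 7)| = |(9)(2 8 7 3 6)| = 5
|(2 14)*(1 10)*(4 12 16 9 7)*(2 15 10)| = 5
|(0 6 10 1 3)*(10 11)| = 6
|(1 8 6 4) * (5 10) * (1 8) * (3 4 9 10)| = |(3 4 8 6 9 10 5)| = 7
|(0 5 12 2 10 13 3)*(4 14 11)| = 21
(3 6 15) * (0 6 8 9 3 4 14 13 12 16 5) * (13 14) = [6, 1, 2, 8, 13, 0, 15, 7, 9, 3, 10, 11, 16, 12, 14, 4, 5] = (0 6 15 4 13 12 16 5)(3 8 9)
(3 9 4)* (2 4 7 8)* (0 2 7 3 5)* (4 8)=(0 2 8 7 4 5)(3 9)=[2, 1, 8, 9, 5, 0, 6, 4, 7, 3]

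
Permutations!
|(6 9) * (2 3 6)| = |(2 3 6 9)| = 4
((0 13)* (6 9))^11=[13, 1, 2, 3, 4, 5, 9, 7, 8, 6, 10, 11, 12, 0]=(0 13)(6 9)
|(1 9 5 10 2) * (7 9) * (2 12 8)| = 8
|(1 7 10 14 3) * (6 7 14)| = |(1 14 3)(6 7 10)| = 3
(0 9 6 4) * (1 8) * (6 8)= (0 9 8 1 6 4)= [9, 6, 2, 3, 0, 5, 4, 7, 1, 8]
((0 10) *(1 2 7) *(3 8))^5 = (0 10)(1 7 2)(3 8) = [10, 7, 1, 8, 4, 5, 6, 2, 3, 9, 0]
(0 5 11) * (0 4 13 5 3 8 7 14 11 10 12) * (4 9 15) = (0 3 8 7 14 11 9 15 4 13 5 10 12) = [3, 1, 2, 8, 13, 10, 6, 14, 7, 15, 12, 9, 0, 5, 11, 4]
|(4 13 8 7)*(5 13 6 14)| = |(4 6 14 5 13 8 7)| = 7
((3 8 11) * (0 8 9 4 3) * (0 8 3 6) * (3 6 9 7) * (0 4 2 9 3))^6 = (11)(0 6 4 3 7) = [6, 1, 2, 7, 3, 5, 4, 0, 8, 9, 10, 11]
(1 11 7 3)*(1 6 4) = (1 11 7 3 6 4) = [0, 11, 2, 6, 1, 5, 4, 3, 8, 9, 10, 7]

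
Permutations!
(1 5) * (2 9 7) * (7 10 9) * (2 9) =(1 5)(2 7 9 10) =[0, 5, 7, 3, 4, 1, 6, 9, 8, 10, 2]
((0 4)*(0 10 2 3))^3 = (0 2 4 3 10) = [2, 1, 4, 10, 3, 5, 6, 7, 8, 9, 0]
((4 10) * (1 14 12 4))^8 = (1 4 14 10 12) = [0, 4, 2, 3, 14, 5, 6, 7, 8, 9, 12, 11, 1, 13, 10]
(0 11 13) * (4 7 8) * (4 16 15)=(0 11 13)(4 7 8 16 15)=[11, 1, 2, 3, 7, 5, 6, 8, 16, 9, 10, 13, 12, 0, 14, 4, 15]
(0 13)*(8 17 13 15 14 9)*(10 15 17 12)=(0 17 13)(8 12 10 15 14 9)=[17, 1, 2, 3, 4, 5, 6, 7, 12, 8, 15, 11, 10, 0, 9, 14, 16, 13]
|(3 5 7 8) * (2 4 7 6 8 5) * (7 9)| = |(2 4 9 7 5 6 8 3)| = 8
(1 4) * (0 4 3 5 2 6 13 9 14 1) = [4, 3, 6, 5, 0, 2, 13, 7, 8, 14, 10, 11, 12, 9, 1] = (0 4)(1 3 5 2 6 13 9 14)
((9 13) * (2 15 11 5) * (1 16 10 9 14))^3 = (1 9)(2 5 11 15)(10 14)(13 16) = [0, 9, 5, 3, 4, 11, 6, 7, 8, 1, 14, 15, 12, 16, 10, 2, 13]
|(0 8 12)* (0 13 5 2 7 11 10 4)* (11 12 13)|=10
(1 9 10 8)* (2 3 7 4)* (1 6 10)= (1 9)(2 3 7 4)(6 10 8)= [0, 9, 3, 7, 2, 5, 10, 4, 6, 1, 8]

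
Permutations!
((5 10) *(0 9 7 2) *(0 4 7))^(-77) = [9, 1, 4, 3, 7, 10, 6, 2, 8, 0, 5] = (0 9)(2 4 7)(5 10)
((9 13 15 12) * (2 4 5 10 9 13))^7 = [0, 1, 5, 3, 10, 9, 6, 7, 8, 4, 2, 11, 13, 15, 14, 12] = (2 5 9 4 10)(12 13 15)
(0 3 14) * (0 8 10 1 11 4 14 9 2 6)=(0 3 9 2 6)(1 11 4 14 8 10)=[3, 11, 6, 9, 14, 5, 0, 7, 10, 2, 1, 4, 12, 13, 8]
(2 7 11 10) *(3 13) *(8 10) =[0, 1, 7, 13, 4, 5, 6, 11, 10, 9, 2, 8, 12, 3] =(2 7 11 8 10)(3 13)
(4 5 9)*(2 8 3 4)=(2 8 3 4 5 9)=[0, 1, 8, 4, 5, 9, 6, 7, 3, 2]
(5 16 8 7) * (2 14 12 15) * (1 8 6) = (1 8 7 5 16 6)(2 14 12 15) = [0, 8, 14, 3, 4, 16, 1, 5, 7, 9, 10, 11, 15, 13, 12, 2, 6]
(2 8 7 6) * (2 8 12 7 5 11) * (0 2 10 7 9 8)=(0 2 12 9 8 5 11 10 7 6)=[2, 1, 12, 3, 4, 11, 0, 6, 5, 8, 7, 10, 9]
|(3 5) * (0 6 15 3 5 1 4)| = |(0 6 15 3 1 4)| = 6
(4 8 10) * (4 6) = (4 8 10 6) = [0, 1, 2, 3, 8, 5, 4, 7, 10, 9, 6]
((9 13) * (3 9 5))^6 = [0, 1, 2, 13, 4, 9, 6, 7, 8, 5, 10, 11, 12, 3] = (3 13)(5 9)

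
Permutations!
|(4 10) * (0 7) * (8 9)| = |(0 7)(4 10)(8 9)| = 2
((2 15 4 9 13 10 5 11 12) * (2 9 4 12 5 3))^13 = (2 3 10 13 9 12 15)(5 11) = [0, 1, 3, 10, 4, 11, 6, 7, 8, 12, 13, 5, 15, 9, 14, 2]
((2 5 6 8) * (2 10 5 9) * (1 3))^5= (1 3)(2 9)(5 6 8 10)= [0, 3, 9, 1, 4, 6, 8, 7, 10, 2, 5]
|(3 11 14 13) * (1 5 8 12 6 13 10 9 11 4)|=8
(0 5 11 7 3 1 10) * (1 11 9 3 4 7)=(0 5 9 3 11 1 10)(4 7)=[5, 10, 2, 11, 7, 9, 6, 4, 8, 3, 0, 1]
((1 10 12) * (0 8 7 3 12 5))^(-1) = (0 5 10 1 12 3 7 8) = [5, 12, 2, 7, 4, 10, 6, 8, 0, 9, 1, 11, 3]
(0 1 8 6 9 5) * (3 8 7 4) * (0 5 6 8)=[1, 7, 2, 0, 3, 5, 9, 4, 8, 6]=(0 1 7 4 3)(6 9)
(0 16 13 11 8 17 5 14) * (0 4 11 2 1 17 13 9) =(0 16 9)(1 17 5 14 4 11 8 13 2) =[16, 17, 1, 3, 11, 14, 6, 7, 13, 0, 10, 8, 12, 2, 4, 15, 9, 5]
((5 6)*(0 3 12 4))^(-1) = (0 4 12 3)(5 6) = [4, 1, 2, 0, 12, 6, 5, 7, 8, 9, 10, 11, 3]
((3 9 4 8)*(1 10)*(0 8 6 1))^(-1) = (0 10 1 6 4 9 3 8) = [10, 6, 2, 8, 9, 5, 4, 7, 0, 3, 1]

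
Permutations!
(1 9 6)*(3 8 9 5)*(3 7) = [0, 5, 2, 8, 4, 7, 1, 3, 9, 6] = (1 5 7 3 8 9 6)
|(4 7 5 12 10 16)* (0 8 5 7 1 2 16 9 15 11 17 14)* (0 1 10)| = 20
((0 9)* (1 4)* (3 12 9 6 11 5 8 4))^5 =(0 4)(1 6)(3 11)(5 12)(8 9) =[4, 6, 2, 11, 0, 12, 1, 7, 9, 8, 10, 3, 5]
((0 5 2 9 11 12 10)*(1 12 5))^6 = (0 12)(1 10)(2 11)(5 9) = [12, 10, 11, 3, 4, 9, 6, 7, 8, 5, 1, 2, 0]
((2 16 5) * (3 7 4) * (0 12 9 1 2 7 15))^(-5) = (0 5 12 7 9 4 1 3 2 15 16) = [5, 3, 15, 2, 1, 12, 6, 9, 8, 4, 10, 11, 7, 13, 14, 16, 0]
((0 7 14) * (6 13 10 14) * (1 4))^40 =(0 10 6)(7 14 13) =[10, 1, 2, 3, 4, 5, 0, 14, 8, 9, 6, 11, 12, 7, 13]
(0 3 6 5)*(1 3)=(0 1 3 6 5)=[1, 3, 2, 6, 4, 0, 5]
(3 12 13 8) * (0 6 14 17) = (0 6 14 17)(3 12 13 8) = [6, 1, 2, 12, 4, 5, 14, 7, 3, 9, 10, 11, 13, 8, 17, 15, 16, 0]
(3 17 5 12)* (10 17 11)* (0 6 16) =(0 6 16)(3 11 10 17 5 12) =[6, 1, 2, 11, 4, 12, 16, 7, 8, 9, 17, 10, 3, 13, 14, 15, 0, 5]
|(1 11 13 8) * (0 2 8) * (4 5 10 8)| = 9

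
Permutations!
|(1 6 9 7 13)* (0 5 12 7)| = |(0 5 12 7 13 1 6 9)| = 8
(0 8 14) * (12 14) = [8, 1, 2, 3, 4, 5, 6, 7, 12, 9, 10, 11, 14, 13, 0] = (0 8 12 14)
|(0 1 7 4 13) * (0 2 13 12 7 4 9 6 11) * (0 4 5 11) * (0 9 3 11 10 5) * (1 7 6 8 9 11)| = |(0 7 3 1)(2 13)(4 12 6 11)(5 10)(8 9)| = 4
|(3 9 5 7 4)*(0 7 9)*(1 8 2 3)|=|(0 7 4 1 8 2 3)(5 9)|=14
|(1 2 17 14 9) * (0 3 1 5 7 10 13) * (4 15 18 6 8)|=|(0 3 1 2 17 14 9 5 7 10 13)(4 15 18 6 8)|=55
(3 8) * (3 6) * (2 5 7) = (2 5 7)(3 8 6) = [0, 1, 5, 8, 4, 7, 3, 2, 6]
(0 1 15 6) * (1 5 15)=(0 5 15 6)=[5, 1, 2, 3, 4, 15, 0, 7, 8, 9, 10, 11, 12, 13, 14, 6]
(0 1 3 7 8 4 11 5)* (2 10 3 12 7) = (0 1 12 7 8 4 11 5)(2 10 3) = [1, 12, 10, 2, 11, 0, 6, 8, 4, 9, 3, 5, 7]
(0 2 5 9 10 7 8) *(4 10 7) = [2, 1, 5, 3, 10, 9, 6, 8, 0, 7, 4] = (0 2 5 9 7 8)(4 10)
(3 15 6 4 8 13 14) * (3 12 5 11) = (3 15 6 4 8 13 14 12 5 11) = [0, 1, 2, 15, 8, 11, 4, 7, 13, 9, 10, 3, 5, 14, 12, 6]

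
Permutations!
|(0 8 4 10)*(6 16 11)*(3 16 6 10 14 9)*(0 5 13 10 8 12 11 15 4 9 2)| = 33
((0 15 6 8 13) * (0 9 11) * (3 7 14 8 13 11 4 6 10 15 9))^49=(0 11 8 14 7 3 13 6 4 9)(10 15)=[11, 1, 2, 13, 9, 5, 4, 3, 14, 0, 15, 8, 12, 6, 7, 10]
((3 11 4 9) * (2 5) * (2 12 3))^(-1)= (2 9 4 11 3 12 5)= [0, 1, 9, 12, 11, 2, 6, 7, 8, 4, 10, 3, 5]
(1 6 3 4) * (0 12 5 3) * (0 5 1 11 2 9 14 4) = (0 12 1 6 5 3)(2 9 14 4 11) = [12, 6, 9, 0, 11, 3, 5, 7, 8, 14, 10, 2, 1, 13, 4]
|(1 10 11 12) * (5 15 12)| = 6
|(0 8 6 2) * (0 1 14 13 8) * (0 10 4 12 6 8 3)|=10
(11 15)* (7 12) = (7 12)(11 15) = [0, 1, 2, 3, 4, 5, 6, 12, 8, 9, 10, 15, 7, 13, 14, 11]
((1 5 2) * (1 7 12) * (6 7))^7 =(1 5 2 6 7 12) =[0, 5, 6, 3, 4, 2, 7, 12, 8, 9, 10, 11, 1]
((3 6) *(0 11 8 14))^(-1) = [14, 1, 2, 6, 4, 5, 3, 7, 11, 9, 10, 0, 12, 13, 8] = (0 14 8 11)(3 6)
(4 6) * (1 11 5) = [0, 11, 2, 3, 6, 1, 4, 7, 8, 9, 10, 5] = (1 11 5)(4 6)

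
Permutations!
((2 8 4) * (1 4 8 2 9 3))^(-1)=[0, 3, 2, 9, 1, 5, 6, 7, 8, 4]=(1 3 9 4)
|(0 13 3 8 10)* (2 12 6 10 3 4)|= 14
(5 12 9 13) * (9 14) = (5 12 14 9 13) = [0, 1, 2, 3, 4, 12, 6, 7, 8, 13, 10, 11, 14, 5, 9]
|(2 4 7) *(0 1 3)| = |(0 1 3)(2 4 7)| = 3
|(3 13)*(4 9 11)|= |(3 13)(4 9 11)|= 6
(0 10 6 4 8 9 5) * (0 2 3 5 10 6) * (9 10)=(0 6 4 8 10)(2 3 5)=[6, 1, 3, 5, 8, 2, 4, 7, 10, 9, 0]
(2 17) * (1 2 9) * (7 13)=(1 2 17 9)(7 13)=[0, 2, 17, 3, 4, 5, 6, 13, 8, 1, 10, 11, 12, 7, 14, 15, 16, 9]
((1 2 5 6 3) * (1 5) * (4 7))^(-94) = (7)(3 6 5) = [0, 1, 2, 6, 4, 3, 5, 7]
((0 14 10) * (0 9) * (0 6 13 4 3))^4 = (0 6)(3 9)(4 10)(13 14) = [6, 1, 2, 9, 10, 5, 0, 7, 8, 3, 4, 11, 12, 14, 13]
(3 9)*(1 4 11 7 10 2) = (1 4 11 7 10 2)(3 9) = [0, 4, 1, 9, 11, 5, 6, 10, 8, 3, 2, 7]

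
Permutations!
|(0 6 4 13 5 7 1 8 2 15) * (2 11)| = |(0 6 4 13 5 7 1 8 11 2 15)| = 11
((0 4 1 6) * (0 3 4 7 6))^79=(0 7 6 3 4 1)=[7, 0, 2, 4, 1, 5, 3, 6]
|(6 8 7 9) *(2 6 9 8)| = 2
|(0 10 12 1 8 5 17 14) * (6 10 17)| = |(0 17 14)(1 8 5 6 10 12)| = 6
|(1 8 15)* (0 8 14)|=5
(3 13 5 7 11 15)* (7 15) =[0, 1, 2, 13, 4, 15, 6, 11, 8, 9, 10, 7, 12, 5, 14, 3] =(3 13 5 15)(7 11)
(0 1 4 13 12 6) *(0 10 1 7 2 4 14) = (0 7 2 4 13 12 6 10 1 14) = [7, 14, 4, 3, 13, 5, 10, 2, 8, 9, 1, 11, 6, 12, 0]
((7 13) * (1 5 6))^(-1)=(1 6 5)(7 13)=[0, 6, 2, 3, 4, 1, 5, 13, 8, 9, 10, 11, 12, 7]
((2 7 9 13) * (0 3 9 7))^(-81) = (0 2 13 9 3) = [2, 1, 13, 0, 4, 5, 6, 7, 8, 3, 10, 11, 12, 9]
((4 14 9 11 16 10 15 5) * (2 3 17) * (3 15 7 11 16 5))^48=(17)=[0, 1, 2, 3, 4, 5, 6, 7, 8, 9, 10, 11, 12, 13, 14, 15, 16, 17]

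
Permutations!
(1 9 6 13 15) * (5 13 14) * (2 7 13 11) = [0, 9, 7, 3, 4, 11, 14, 13, 8, 6, 10, 2, 12, 15, 5, 1] = (1 9 6 14 5 11 2 7 13 15)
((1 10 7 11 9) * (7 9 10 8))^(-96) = (11) = [0, 1, 2, 3, 4, 5, 6, 7, 8, 9, 10, 11]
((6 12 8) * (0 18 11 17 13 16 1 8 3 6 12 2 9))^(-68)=(0 6 8 13 18 2 12 16 11 9 3 1 17)=[6, 17, 12, 1, 4, 5, 8, 7, 13, 3, 10, 9, 16, 18, 14, 15, 11, 0, 2]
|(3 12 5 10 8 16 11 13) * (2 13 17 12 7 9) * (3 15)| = 42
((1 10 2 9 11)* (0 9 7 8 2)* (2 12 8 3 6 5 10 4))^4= (12)(0 4 6 9 2 5 11 7 10 1 3)= [4, 3, 5, 0, 6, 11, 9, 10, 8, 2, 1, 7, 12]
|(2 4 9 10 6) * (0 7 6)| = |(0 7 6 2 4 9 10)| = 7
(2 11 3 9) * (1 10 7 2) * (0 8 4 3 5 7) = (0 8 4 3 9 1 10)(2 11 5 7) = [8, 10, 11, 9, 3, 7, 6, 2, 4, 1, 0, 5]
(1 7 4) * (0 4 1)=(0 4)(1 7)=[4, 7, 2, 3, 0, 5, 6, 1]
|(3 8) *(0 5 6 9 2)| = |(0 5 6 9 2)(3 8)| = 10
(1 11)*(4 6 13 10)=(1 11)(4 6 13 10)=[0, 11, 2, 3, 6, 5, 13, 7, 8, 9, 4, 1, 12, 10]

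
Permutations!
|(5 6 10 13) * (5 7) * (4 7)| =|(4 7 5 6 10 13)| =6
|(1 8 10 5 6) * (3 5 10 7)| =6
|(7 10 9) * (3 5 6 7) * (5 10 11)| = 12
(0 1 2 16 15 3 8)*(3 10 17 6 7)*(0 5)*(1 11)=[11, 2, 16, 8, 4, 0, 7, 3, 5, 9, 17, 1, 12, 13, 14, 10, 15, 6]=(0 11 1 2 16 15 10 17 6 7 3 8 5)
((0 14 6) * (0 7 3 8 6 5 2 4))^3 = (0 2 14 4 5)(3 7 6 8) = [2, 1, 14, 7, 5, 0, 8, 6, 3, 9, 10, 11, 12, 13, 4]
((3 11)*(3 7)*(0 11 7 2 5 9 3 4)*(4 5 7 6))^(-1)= (0 4 6 3 9 5 7 2 11)= [4, 1, 11, 9, 6, 7, 3, 2, 8, 5, 10, 0]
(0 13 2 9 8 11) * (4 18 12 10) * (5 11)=(0 13 2 9 8 5 11)(4 18 12 10)=[13, 1, 9, 3, 18, 11, 6, 7, 5, 8, 4, 0, 10, 2, 14, 15, 16, 17, 12]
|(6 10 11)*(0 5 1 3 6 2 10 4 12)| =21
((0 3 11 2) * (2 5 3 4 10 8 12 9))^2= (0 10 12 2 4 8 9)(3 5 11)= [10, 1, 4, 5, 8, 11, 6, 7, 9, 0, 12, 3, 2]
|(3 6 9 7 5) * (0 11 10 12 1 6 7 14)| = |(0 11 10 12 1 6 9 14)(3 7 5)| = 24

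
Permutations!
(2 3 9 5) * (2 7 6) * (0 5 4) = (0 5 7 6 2 3 9 4) = [5, 1, 3, 9, 0, 7, 2, 6, 8, 4]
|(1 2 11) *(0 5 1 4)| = |(0 5 1 2 11 4)| = 6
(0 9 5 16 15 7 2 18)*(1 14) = (0 9 5 16 15 7 2 18)(1 14) = [9, 14, 18, 3, 4, 16, 6, 2, 8, 5, 10, 11, 12, 13, 1, 7, 15, 17, 0]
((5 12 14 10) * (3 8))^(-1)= (3 8)(5 10 14 12)= [0, 1, 2, 8, 4, 10, 6, 7, 3, 9, 14, 11, 5, 13, 12]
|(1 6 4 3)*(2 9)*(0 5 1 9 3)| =15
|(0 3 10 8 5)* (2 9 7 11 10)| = 9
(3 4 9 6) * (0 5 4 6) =(0 5 4 9)(3 6) =[5, 1, 2, 6, 9, 4, 3, 7, 8, 0]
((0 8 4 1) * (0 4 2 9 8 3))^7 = (0 3)(1 4)(2 9 8) = [3, 4, 9, 0, 1, 5, 6, 7, 2, 8]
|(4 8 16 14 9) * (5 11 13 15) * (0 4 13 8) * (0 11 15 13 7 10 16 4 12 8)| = 10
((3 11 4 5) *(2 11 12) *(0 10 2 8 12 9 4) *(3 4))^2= (12)(0 2)(10 11)= [2, 1, 0, 3, 4, 5, 6, 7, 8, 9, 11, 10, 12]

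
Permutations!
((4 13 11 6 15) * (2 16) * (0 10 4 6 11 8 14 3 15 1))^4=(16)(0 8 6 4 3)(1 13 15 10 14)=[8, 13, 2, 0, 3, 5, 4, 7, 6, 9, 14, 11, 12, 15, 1, 10, 16]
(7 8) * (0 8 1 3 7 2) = [8, 3, 0, 7, 4, 5, 6, 1, 2] = (0 8 2)(1 3 7)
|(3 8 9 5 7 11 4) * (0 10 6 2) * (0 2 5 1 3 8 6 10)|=|(1 3 6 5 7 11 4 8 9)|=9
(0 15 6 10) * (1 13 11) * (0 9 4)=(0 15 6 10 9 4)(1 13 11)=[15, 13, 2, 3, 0, 5, 10, 7, 8, 4, 9, 1, 12, 11, 14, 6]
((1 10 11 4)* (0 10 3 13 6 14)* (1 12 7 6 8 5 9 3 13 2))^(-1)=(0 14 6 7 12 4 11 10)(1 2 3 9 5 8 13)=[14, 2, 3, 9, 11, 8, 7, 12, 13, 5, 0, 10, 4, 1, 6]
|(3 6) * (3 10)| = |(3 6 10)| = 3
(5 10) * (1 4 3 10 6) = (1 4 3 10 5 6) = [0, 4, 2, 10, 3, 6, 1, 7, 8, 9, 5]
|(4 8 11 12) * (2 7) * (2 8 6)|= |(2 7 8 11 12 4 6)|= 7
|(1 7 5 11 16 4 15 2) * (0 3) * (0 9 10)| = 8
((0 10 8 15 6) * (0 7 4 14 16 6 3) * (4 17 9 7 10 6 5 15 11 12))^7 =[14, 1, 2, 4, 6, 11, 16, 17, 15, 7, 5, 3, 0, 13, 10, 12, 8, 9] =(0 14 10 5 11 3 4 6 16 8 15 12)(7 17 9)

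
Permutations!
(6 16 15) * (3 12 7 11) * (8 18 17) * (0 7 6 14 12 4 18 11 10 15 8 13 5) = [7, 1, 2, 4, 18, 0, 16, 10, 11, 9, 15, 3, 6, 5, 12, 14, 8, 13, 17] = (0 7 10 15 14 12 6 16 8 11 3 4 18 17 13 5)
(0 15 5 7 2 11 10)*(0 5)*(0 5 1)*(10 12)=[15, 0, 11, 3, 4, 7, 6, 2, 8, 9, 1, 12, 10, 13, 14, 5]=(0 15 5 7 2 11 12 10 1)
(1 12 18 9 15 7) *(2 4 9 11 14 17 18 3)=(1 12 3 2 4 9 15 7)(11 14 17 18)=[0, 12, 4, 2, 9, 5, 6, 1, 8, 15, 10, 14, 3, 13, 17, 7, 16, 18, 11]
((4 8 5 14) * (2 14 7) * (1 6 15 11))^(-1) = [0, 11, 7, 3, 14, 8, 1, 5, 4, 9, 10, 15, 12, 13, 2, 6] = (1 11 15 6)(2 7 5 8 4 14)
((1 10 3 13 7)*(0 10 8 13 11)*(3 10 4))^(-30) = (0 3)(1 13)(4 11)(7 8) = [3, 13, 2, 0, 11, 5, 6, 8, 7, 9, 10, 4, 12, 1]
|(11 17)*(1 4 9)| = 6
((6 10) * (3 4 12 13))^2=(3 12)(4 13)=[0, 1, 2, 12, 13, 5, 6, 7, 8, 9, 10, 11, 3, 4]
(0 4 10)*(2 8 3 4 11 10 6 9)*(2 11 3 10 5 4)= (0 3 2 8 10)(4 6 9 11 5)= [3, 1, 8, 2, 6, 4, 9, 7, 10, 11, 0, 5]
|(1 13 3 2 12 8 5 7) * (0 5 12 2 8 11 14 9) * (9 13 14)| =11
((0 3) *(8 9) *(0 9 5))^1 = (0 3 9 8 5) = [3, 1, 2, 9, 4, 0, 6, 7, 5, 8]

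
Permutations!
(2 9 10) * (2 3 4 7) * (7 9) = (2 7)(3 4 9 10) = [0, 1, 7, 4, 9, 5, 6, 2, 8, 10, 3]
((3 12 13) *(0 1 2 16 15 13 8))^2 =[2, 16, 15, 8, 4, 5, 6, 7, 1, 9, 10, 11, 0, 12, 14, 3, 13] =(0 2 15 3 8 1 16 13 12)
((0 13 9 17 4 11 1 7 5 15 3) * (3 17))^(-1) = (0 3 9 13)(1 11 4 17 15 5 7) = [3, 11, 2, 9, 17, 7, 6, 1, 8, 13, 10, 4, 12, 0, 14, 5, 16, 15]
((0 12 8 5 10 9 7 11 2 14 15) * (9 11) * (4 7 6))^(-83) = (0 14 11 5 12 15 2 10 8)(4 7 9 6) = [14, 1, 10, 3, 7, 12, 4, 9, 0, 6, 8, 5, 15, 13, 11, 2]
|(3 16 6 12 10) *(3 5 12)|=|(3 16 6)(5 12 10)|=3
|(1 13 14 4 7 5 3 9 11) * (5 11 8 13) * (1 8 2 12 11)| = |(1 5 3 9 2 12 11 8 13 14 4 7)| = 12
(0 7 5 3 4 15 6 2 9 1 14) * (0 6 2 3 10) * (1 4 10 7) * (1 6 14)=[6, 1, 9, 10, 15, 7, 3, 5, 8, 4, 0, 11, 12, 13, 14, 2]=(0 6 3 10)(2 9 4 15)(5 7)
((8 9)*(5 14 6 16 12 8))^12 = [0, 1, 2, 3, 4, 8, 5, 7, 16, 12, 10, 11, 6, 13, 9, 15, 14] = (5 8 16 14 9 12 6)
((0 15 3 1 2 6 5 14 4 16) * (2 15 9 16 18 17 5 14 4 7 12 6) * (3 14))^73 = (0 9 16)(1 7 3 14 6 15 12)(4 18 17 5) = [9, 7, 2, 14, 18, 4, 15, 3, 8, 16, 10, 11, 1, 13, 6, 12, 0, 5, 17]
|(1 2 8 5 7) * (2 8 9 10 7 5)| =|(1 8 2 9 10 7)| =6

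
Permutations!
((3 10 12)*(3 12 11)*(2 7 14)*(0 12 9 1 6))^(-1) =[6, 9, 14, 11, 4, 5, 1, 2, 8, 12, 3, 10, 0, 13, 7] =(0 6 1 9 12)(2 14 7)(3 11 10)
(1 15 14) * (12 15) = (1 12 15 14) = [0, 12, 2, 3, 4, 5, 6, 7, 8, 9, 10, 11, 15, 13, 1, 14]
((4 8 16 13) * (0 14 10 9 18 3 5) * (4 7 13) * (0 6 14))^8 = (3 5 6 14 10 9 18)(4 16 8) = [0, 1, 2, 5, 16, 6, 14, 7, 4, 18, 9, 11, 12, 13, 10, 15, 8, 17, 3]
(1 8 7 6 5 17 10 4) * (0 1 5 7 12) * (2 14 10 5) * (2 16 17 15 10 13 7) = (0 1 8 12)(2 14 13 7 6)(4 16 17 5 15 10) = [1, 8, 14, 3, 16, 15, 2, 6, 12, 9, 4, 11, 0, 7, 13, 10, 17, 5]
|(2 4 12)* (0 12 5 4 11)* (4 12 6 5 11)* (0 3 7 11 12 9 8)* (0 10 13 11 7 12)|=|(0 6 5 9 8 10 13 11 3 12 2 4)|=12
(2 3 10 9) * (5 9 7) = (2 3 10 7 5 9) = [0, 1, 3, 10, 4, 9, 6, 5, 8, 2, 7]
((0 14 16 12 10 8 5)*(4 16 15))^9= (16)= [0, 1, 2, 3, 4, 5, 6, 7, 8, 9, 10, 11, 12, 13, 14, 15, 16]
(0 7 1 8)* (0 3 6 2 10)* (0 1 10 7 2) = (0 2 7 10 1 8 3 6) = [2, 8, 7, 6, 4, 5, 0, 10, 3, 9, 1]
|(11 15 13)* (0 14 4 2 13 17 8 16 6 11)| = |(0 14 4 2 13)(6 11 15 17 8 16)| = 30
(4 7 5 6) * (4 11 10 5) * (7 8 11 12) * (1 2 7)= (1 2 7 4 8 11 10 5 6 12)= [0, 2, 7, 3, 8, 6, 12, 4, 11, 9, 5, 10, 1]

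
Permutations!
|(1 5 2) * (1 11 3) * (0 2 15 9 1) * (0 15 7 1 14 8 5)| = 11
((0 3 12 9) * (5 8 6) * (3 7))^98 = (0 12 7 9 3)(5 6 8) = [12, 1, 2, 0, 4, 6, 8, 9, 5, 3, 10, 11, 7]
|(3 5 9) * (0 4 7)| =3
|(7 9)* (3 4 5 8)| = 4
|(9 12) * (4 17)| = 2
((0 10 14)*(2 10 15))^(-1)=[14, 1, 15, 3, 4, 5, 6, 7, 8, 9, 2, 11, 12, 13, 10, 0]=(0 14 10 2 15)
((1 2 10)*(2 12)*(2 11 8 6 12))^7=(1 2 10)(6 8 11 12)=[0, 2, 10, 3, 4, 5, 8, 7, 11, 9, 1, 12, 6]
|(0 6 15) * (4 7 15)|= |(0 6 4 7 15)|= 5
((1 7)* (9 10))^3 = (1 7)(9 10) = [0, 7, 2, 3, 4, 5, 6, 1, 8, 10, 9]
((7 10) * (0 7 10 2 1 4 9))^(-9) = (10)(0 1)(2 9)(4 7) = [1, 0, 9, 3, 7, 5, 6, 4, 8, 2, 10]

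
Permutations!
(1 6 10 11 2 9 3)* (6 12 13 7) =(1 12 13 7 6 10 11 2 9 3) =[0, 12, 9, 1, 4, 5, 10, 6, 8, 3, 11, 2, 13, 7]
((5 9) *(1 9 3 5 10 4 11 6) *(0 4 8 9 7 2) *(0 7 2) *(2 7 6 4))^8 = (11)(0 1 2 7 6)(8 10 9) = [1, 2, 7, 3, 4, 5, 0, 6, 10, 8, 9, 11]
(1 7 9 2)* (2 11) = [0, 7, 1, 3, 4, 5, 6, 9, 8, 11, 10, 2] = (1 7 9 11 2)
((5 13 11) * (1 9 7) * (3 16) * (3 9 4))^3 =[0, 16, 2, 7, 9, 5, 6, 3, 8, 4, 10, 11, 12, 13, 14, 15, 1] =(1 16)(3 7)(4 9)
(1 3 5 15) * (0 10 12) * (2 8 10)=(0 2 8 10 12)(1 3 5 15)=[2, 3, 8, 5, 4, 15, 6, 7, 10, 9, 12, 11, 0, 13, 14, 1]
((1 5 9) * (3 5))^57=(1 3 5 9)=[0, 3, 2, 5, 4, 9, 6, 7, 8, 1]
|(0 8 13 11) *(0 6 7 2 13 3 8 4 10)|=30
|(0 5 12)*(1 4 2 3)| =12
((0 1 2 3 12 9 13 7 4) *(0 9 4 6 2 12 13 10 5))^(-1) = [5, 0, 6, 2, 12, 10, 7, 13, 8, 4, 9, 11, 1, 3] = (0 5 10 9 4 12 1)(2 6 7 13 3)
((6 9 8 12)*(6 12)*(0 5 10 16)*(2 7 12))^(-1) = (0 16 10 5)(2 12 7)(6 8 9) = [16, 1, 12, 3, 4, 0, 8, 2, 9, 6, 5, 11, 7, 13, 14, 15, 10]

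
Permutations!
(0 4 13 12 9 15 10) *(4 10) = (0 10)(4 13 12 9 15) = [10, 1, 2, 3, 13, 5, 6, 7, 8, 15, 0, 11, 9, 12, 14, 4]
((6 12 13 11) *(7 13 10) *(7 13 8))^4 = [0, 1, 2, 3, 4, 5, 11, 7, 8, 9, 12, 13, 6, 10] = (6 11 13 10 12)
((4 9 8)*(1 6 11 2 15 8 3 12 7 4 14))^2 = [0, 11, 8, 7, 3, 5, 2, 9, 1, 12, 10, 15, 4, 13, 6, 14] = (1 11 15 14 6 2 8)(3 7 9 12 4)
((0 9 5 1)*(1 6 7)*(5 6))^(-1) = (0 1 7 6 9) = [1, 7, 2, 3, 4, 5, 9, 6, 8, 0]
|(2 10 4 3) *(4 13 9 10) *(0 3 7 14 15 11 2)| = 6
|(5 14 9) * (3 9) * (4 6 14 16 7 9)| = 4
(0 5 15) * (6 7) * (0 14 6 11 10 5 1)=[1, 0, 2, 3, 4, 15, 7, 11, 8, 9, 5, 10, 12, 13, 6, 14]=(0 1)(5 15 14 6 7 11 10)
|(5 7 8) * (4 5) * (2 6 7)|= |(2 6 7 8 4 5)|= 6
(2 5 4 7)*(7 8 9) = (2 5 4 8 9 7) = [0, 1, 5, 3, 8, 4, 6, 2, 9, 7]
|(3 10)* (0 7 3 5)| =5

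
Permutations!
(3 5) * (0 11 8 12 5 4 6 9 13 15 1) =[11, 0, 2, 4, 6, 3, 9, 7, 12, 13, 10, 8, 5, 15, 14, 1] =(0 11 8 12 5 3 4 6 9 13 15 1)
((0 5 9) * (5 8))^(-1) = (0 9 5 8) = [9, 1, 2, 3, 4, 8, 6, 7, 0, 5]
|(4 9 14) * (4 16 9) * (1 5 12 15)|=|(1 5 12 15)(9 14 16)|=12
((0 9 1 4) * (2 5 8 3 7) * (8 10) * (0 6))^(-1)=(0 6 4 1 9)(2 7 3 8 10 5)=[6, 9, 7, 8, 1, 2, 4, 3, 10, 0, 5]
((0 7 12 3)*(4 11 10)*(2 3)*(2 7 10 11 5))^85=[10, 1, 3, 0, 5, 2, 6, 12, 8, 9, 4, 11, 7]=(0 10 4 5 2 3)(7 12)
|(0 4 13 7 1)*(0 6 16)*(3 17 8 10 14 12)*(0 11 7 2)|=60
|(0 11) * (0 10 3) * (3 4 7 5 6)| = |(0 11 10 4 7 5 6 3)| = 8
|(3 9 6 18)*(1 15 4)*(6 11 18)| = |(1 15 4)(3 9 11 18)| = 12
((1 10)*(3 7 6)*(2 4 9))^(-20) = (10)(2 4 9)(3 7 6) = [0, 1, 4, 7, 9, 5, 3, 6, 8, 2, 10]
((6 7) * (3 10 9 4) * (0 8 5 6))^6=(0 8 5 6 7)(3 9)(4 10)=[8, 1, 2, 9, 10, 6, 7, 0, 5, 3, 4]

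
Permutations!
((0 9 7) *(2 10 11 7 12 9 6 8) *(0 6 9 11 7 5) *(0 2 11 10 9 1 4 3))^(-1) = [3, 0, 5, 4, 1, 11, 7, 10, 6, 2, 12, 8, 9] = (0 3 4 1)(2 5 11 8 6 7 10 12 9)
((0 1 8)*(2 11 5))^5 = [8, 0, 5, 3, 4, 11, 6, 7, 1, 9, 10, 2] = (0 8 1)(2 5 11)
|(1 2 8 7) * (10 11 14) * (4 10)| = |(1 2 8 7)(4 10 11 14)| = 4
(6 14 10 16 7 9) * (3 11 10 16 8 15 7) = [0, 1, 2, 11, 4, 5, 14, 9, 15, 6, 8, 10, 12, 13, 16, 7, 3] = (3 11 10 8 15 7 9 6 14 16)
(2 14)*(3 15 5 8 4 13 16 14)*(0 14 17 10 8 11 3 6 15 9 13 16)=(0 14 2 6 15 5 11 3 9 13)(4 16 17 10 8)=[14, 1, 6, 9, 16, 11, 15, 7, 4, 13, 8, 3, 12, 0, 2, 5, 17, 10]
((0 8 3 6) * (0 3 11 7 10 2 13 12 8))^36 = (2 13 12 8 11 7 10) = [0, 1, 13, 3, 4, 5, 6, 10, 11, 9, 2, 7, 8, 12]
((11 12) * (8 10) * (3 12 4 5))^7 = (3 11 5 12 4)(8 10) = [0, 1, 2, 11, 3, 12, 6, 7, 10, 9, 8, 5, 4]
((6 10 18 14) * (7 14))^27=(6 18 14 10 7)=[0, 1, 2, 3, 4, 5, 18, 6, 8, 9, 7, 11, 12, 13, 10, 15, 16, 17, 14]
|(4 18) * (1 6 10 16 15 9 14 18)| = |(1 6 10 16 15 9 14 18 4)| = 9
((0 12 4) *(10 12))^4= (12)= [0, 1, 2, 3, 4, 5, 6, 7, 8, 9, 10, 11, 12]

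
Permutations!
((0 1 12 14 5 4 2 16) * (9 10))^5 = [4, 2, 14, 3, 12, 1, 6, 7, 8, 10, 9, 11, 16, 13, 0, 15, 5] = (0 4 12 16 5 1 2 14)(9 10)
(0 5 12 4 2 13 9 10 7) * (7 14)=(0 5 12 4 2 13 9 10 14 7)=[5, 1, 13, 3, 2, 12, 6, 0, 8, 10, 14, 11, 4, 9, 7]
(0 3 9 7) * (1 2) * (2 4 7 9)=[3, 4, 1, 2, 7, 5, 6, 0, 8, 9]=(9)(0 3 2 1 4 7)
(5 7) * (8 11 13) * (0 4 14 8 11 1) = [4, 0, 2, 3, 14, 7, 6, 5, 1, 9, 10, 13, 12, 11, 8] = (0 4 14 8 1)(5 7)(11 13)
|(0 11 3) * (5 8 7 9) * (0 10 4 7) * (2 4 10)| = |(0 11 3 2 4 7 9 5 8)| = 9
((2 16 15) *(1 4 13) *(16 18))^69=[0, 1, 18, 3, 4, 5, 6, 7, 8, 9, 10, 11, 12, 13, 14, 2, 15, 17, 16]=(2 18 16 15)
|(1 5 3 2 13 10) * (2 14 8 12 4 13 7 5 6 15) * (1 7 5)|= |(1 6 15 2 5 3 14 8 12 4 13 10 7)|= 13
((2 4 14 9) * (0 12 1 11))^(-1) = (0 11 1 12)(2 9 14 4) = [11, 12, 9, 3, 2, 5, 6, 7, 8, 14, 10, 1, 0, 13, 4]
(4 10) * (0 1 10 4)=(0 1 10)=[1, 10, 2, 3, 4, 5, 6, 7, 8, 9, 0]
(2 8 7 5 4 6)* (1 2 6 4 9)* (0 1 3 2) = (0 1)(2 8 7 5 9 3) = [1, 0, 8, 2, 4, 9, 6, 5, 7, 3]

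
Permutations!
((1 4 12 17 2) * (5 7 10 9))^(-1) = (1 2 17 12 4)(5 9 10 7) = [0, 2, 17, 3, 1, 9, 6, 5, 8, 10, 7, 11, 4, 13, 14, 15, 16, 12]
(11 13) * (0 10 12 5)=(0 10 12 5)(11 13)=[10, 1, 2, 3, 4, 0, 6, 7, 8, 9, 12, 13, 5, 11]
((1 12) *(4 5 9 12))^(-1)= [0, 12, 2, 3, 1, 4, 6, 7, 8, 5, 10, 11, 9]= (1 12 9 5 4)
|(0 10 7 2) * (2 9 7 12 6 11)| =|(0 10 12 6 11 2)(7 9)| =6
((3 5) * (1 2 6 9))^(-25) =[0, 9, 1, 5, 4, 3, 2, 7, 8, 6] =(1 9 6 2)(3 5)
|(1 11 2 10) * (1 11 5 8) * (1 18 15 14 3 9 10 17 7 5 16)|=12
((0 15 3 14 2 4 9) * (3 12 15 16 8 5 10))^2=(0 8 10 14 4)(2 9 16 5 3)=[8, 1, 9, 2, 0, 3, 6, 7, 10, 16, 14, 11, 12, 13, 4, 15, 5]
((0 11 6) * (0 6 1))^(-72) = (11) = [0, 1, 2, 3, 4, 5, 6, 7, 8, 9, 10, 11]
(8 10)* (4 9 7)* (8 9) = (4 8 10 9 7) = [0, 1, 2, 3, 8, 5, 6, 4, 10, 7, 9]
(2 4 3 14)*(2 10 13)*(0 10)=(0 10 13 2 4 3 14)=[10, 1, 4, 14, 3, 5, 6, 7, 8, 9, 13, 11, 12, 2, 0]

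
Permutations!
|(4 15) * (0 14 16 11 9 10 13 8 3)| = |(0 14 16 11 9 10 13 8 3)(4 15)| = 18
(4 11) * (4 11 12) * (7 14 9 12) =(4 7 14 9 12) =[0, 1, 2, 3, 7, 5, 6, 14, 8, 12, 10, 11, 4, 13, 9]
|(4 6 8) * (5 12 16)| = |(4 6 8)(5 12 16)| = 3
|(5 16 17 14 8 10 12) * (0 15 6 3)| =|(0 15 6 3)(5 16 17 14 8 10 12)| =28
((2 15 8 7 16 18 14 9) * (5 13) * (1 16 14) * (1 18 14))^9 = [0, 16, 15, 3, 4, 13, 6, 1, 7, 2, 10, 11, 12, 5, 9, 8, 14, 17, 18] = (18)(1 16 14 9 2 15 8 7)(5 13)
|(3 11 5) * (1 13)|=|(1 13)(3 11 5)|=6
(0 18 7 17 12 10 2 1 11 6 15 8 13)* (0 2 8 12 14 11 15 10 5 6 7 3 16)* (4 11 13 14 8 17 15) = (0 18 3 16)(1 4 11 7 15 12 5 6 10 17 8 14 13 2) = [18, 4, 1, 16, 11, 6, 10, 15, 14, 9, 17, 7, 5, 2, 13, 12, 0, 8, 3]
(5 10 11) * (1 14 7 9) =(1 14 7 9)(5 10 11) =[0, 14, 2, 3, 4, 10, 6, 9, 8, 1, 11, 5, 12, 13, 7]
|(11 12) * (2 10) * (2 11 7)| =|(2 10 11 12 7)| =5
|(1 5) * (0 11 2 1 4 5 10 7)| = 6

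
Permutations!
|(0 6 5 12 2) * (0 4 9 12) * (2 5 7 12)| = |(0 6 7 12 5)(2 4 9)| = 15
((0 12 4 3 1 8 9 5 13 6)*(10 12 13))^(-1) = (0 6 13)(1 3 4 12 10 5 9 8) = [6, 3, 2, 4, 12, 9, 13, 7, 1, 8, 5, 11, 10, 0]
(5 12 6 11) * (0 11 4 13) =(0 11 5 12 6 4 13) =[11, 1, 2, 3, 13, 12, 4, 7, 8, 9, 10, 5, 6, 0]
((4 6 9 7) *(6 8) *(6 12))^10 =[0, 1, 2, 3, 9, 5, 8, 6, 7, 12, 10, 11, 4] =(4 9 12)(6 8 7)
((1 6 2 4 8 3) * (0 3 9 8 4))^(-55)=(8 9)=[0, 1, 2, 3, 4, 5, 6, 7, 9, 8]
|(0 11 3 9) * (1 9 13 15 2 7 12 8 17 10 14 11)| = |(0 1 9)(2 7 12 8 17 10 14 11 3 13 15)| = 33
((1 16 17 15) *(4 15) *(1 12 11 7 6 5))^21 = (1 16 17 4 15 12 11 7 6 5) = [0, 16, 2, 3, 15, 1, 5, 6, 8, 9, 10, 7, 11, 13, 14, 12, 17, 4]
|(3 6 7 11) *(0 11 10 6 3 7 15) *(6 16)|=7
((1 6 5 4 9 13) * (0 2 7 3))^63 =(0 3 7 2)(1 4)(5 13)(6 9) =[3, 4, 0, 7, 1, 13, 9, 2, 8, 6, 10, 11, 12, 5]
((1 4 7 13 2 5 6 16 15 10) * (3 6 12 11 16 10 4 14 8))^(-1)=[0, 10, 13, 8, 15, 2, 3, 4, 14, 9, 6, 12, 5, 7, 1, 16, 11]=(1 10 6 3 8 14)(2 13 7 4 15 16 11 12 5)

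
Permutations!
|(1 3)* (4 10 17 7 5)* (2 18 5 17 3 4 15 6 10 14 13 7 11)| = |(1 4 14 13 7 17 11 2 18 5 15 6 10 3)| = 14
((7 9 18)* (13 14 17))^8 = (7 18 9)(13 17 14) = [0, 1, 2, 3, 4, 5, 6, 18, 8, 7, 10, 11, 12, 17, 13, 15, 16, 14, 9]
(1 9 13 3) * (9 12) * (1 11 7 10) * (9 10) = [0, 12, 2, 11, 4, 5, 6, 9, 8, 13, 1, 7, 10, 3] = (1 12 10)(3 11 7 9 13)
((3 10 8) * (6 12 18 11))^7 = [0, 1, 2, 10, 4, 5, 11, 7, 3, 9, 8, 18, 6, 13, 14, 15, 16, 17, 12] = (3 10 8)(6 11 18 12)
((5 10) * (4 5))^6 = (10) = [0, 1, 2, 3, 4, 5, 6, 7, 8, 9, 10]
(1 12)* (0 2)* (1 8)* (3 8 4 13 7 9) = (0 2)(1 12 4 13 7 9 3 8) = [2, 12, 0, 8, 13, 5, 6, 9, 1, 3, 10, 11, 4, 7]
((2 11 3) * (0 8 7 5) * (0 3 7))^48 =(2 5 11 3 7) =[0, 1, 5, 7, 4, 11, 6, 2, 8, 9, 10, 3]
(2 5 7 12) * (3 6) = (2 5 7 12)(3 6) = [0, 1, 5, 6, 4, 7, 3, 12, 8, 9, 10, 11, 2]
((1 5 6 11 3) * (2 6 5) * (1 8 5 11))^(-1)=(1 6 2)(3 11 5 8)=[0, 6, 1, 11, 4, 8, 2, 7, 3, 9, 10, 5]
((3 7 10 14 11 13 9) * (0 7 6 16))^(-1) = (0 16 6 3 9 13 11 14 10 7) = [16, 1, 2, 9, 4, 5, 3, 0, 8, 13, 7, 14, 12, 11, 10, 15, 6]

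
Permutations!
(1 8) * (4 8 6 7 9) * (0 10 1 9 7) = (0 10 1 6)(4 8 9) = [10, 6, 2, 3, 8, 5, 0, 7, 9, 4, 1]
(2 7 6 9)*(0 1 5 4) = (0 1 5 4)(2 7 6 9) = [1, 5, 7, 3, 0, 4, 9, 6, 8, 2]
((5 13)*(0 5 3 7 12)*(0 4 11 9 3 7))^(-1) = (0 3 9 11 4 12 7 13 5) = [3, 1, 2, 9, 12, 0, 6, 13, 8, 11, 10, 4, 7, 5]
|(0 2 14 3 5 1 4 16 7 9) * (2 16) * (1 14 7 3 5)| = |(0 16 3 1 4 2 7 9)(5 14)| = 8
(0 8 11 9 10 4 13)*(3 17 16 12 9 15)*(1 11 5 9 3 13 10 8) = (0 1 11 15 13)(3 17 16 12)(4 10)(5 9 8) = [1, 11, 2, 17, 10, 9, 6, 7, 5, 8, 4, 15, 3, 0, 14, 13, 12, 16]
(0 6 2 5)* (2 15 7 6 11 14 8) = [11, 1, 5, 3, 4, 0, 15, 6, 2, 9, 10, 14, 12, 13, 8, 7] = (0 11 14 8 2 5)(6 15 7)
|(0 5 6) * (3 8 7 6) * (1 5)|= |(0 1 5 3 8 7 6)|= 7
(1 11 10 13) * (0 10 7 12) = (0 10 13 1 11 7 12) = [10, 11, 2, 3, 4, 5, 6, 12, 8, 9, 13, 7, 0, 1]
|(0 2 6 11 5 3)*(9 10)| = |(0 2 6 11 5 3)(9 10)| = 6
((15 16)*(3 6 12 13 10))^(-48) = (16)(3 12 10 6 13) = [0, 1, 2, 12, 4, 5, 13, 7, 8, 9, 6, 11, 10, 3, 14, 15, 16]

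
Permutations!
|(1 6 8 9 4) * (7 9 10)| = |(1 6 8 10 7 9 4)| = 7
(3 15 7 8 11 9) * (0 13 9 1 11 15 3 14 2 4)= [13, 11, 4, 3, 0, 5, 6, 8, 15, 14, 10, 1, 12, 9, 2, 7]= (0 13 9 14 2 4)(1 11)(7 8 15)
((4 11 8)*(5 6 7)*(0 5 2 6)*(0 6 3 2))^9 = (11)(0 5 6 7)(2 3) = [5, 1, 3, 2, 4, 6, 7, 0, 8, 9, 10, 11]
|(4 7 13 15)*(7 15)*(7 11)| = 6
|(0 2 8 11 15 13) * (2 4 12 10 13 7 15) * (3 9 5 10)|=24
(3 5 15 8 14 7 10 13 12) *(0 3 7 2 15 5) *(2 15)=(0 3)(7 10 13 12)(8 14 15)=[3, 1, 2, 0, 4, 5, 6, 10, 14, 9, 13, 11, 7, 12, 15, 8]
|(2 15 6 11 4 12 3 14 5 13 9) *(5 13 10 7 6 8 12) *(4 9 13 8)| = |(2 15 4 5 10 7 6 11 9)(3 14 8 12)| = 36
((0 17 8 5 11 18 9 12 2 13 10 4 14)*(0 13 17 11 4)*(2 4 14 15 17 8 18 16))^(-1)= (0 10 13 14 5 8 2 16 11)(4 12 9 18 17 15)= [10, 1, 16, 3, 12, 8, 6, 7, 2, 18, 13, 0, 9, 14, 5, 4, 11, 15, 17]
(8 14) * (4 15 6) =(4 15 6)(8 14) =[0, 1, 2, 3, 15, 5, 4, 7, 14, 9, 10, 11, 12, 13, 8, 6]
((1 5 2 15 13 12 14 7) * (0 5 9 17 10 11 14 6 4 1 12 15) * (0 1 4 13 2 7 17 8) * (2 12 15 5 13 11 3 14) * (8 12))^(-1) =[8, 2, 11, 10, 4, 13, 12, 5, 15, 1, 17, 6, 9, 0, 3, 7, 16, 14] =(0 8 15 7 5 13)(1 2 11 6 12 9)(3 10 17 14)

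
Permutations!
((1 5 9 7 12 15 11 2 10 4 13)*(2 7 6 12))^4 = (1 12 2)(4 9 11)(5 15 10)(6 7 13) = [0, 12, 1, 3, 9, 15, 7, 13, 8, 11, 5, 4, 2, 6, 14, 10]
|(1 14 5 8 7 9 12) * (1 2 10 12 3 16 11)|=9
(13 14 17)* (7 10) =(7 10)(13 14 17) =[0, 1, 2, 3, 4, 5, 6, 10, 8, 9, 7, 11, 12, 14, 17, 15, 16, 13]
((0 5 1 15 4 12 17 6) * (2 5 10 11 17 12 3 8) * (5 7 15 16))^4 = [6, 16, 3, 15, 7, 1, 17, 8, 4, 9, 0, 10, 12, 13, 14, 2, 5, 11] = (0 6 17 11 10)(1 16 5)(2 3 15)(4 7 8)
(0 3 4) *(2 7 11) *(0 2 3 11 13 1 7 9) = [11, 7, 9, 4, 2, 5, 6, 13, 8, 0, 10, 3, 12, 1] = (0 11 3 4 2 9)(1 7 13)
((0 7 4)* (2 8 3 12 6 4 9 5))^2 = (0 9 2 3 6)(4 7 5 8 12) = [9, 1, 3, 6, 7, 8, 0, 5, 12, 2, 10, 11, 4]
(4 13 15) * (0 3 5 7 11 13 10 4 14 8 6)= (0 3 5 7 11 13 15 14 8 6)(4 10)= [3, 1, 2, 5, 10, 7, 0, 11, 6, 9, 4, 13, 12, 15, 8, 14]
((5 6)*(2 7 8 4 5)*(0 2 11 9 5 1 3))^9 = [7, 0, 8, 2, 3, 6, 11, 4, 1, 5, 10, 9] = (0 7 4 3 2 8 1)(5 6 11 9)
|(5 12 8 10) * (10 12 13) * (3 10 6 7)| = |(3 10 5 13 6 7)(8 12)| = 6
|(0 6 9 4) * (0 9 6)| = 2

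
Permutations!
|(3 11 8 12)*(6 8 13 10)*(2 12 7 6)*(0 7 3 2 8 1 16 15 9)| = |(0 7 6 1 16 15 9)(2 12)(3 11 13 10 8)| = 70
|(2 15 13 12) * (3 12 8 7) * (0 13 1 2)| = 6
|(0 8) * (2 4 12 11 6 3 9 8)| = 9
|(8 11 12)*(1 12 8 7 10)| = 4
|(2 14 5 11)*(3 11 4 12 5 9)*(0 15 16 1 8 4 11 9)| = 22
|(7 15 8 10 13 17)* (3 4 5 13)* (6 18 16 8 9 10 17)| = 13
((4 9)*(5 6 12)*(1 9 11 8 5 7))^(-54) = [0, 1, 2, 3, 4, 5, 6, 7, 8, 9, 10, 11, 12] = (12)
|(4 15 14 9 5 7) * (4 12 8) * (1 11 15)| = |(1 11 15 14 9 5 7 12 8 4)| = 10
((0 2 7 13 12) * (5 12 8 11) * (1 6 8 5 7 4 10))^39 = (0 10 8 13)(1 11 5 2)(4 6 7 12) = [10, 11, 1, 3, 6, 2, 7, 12, 13, 9, 8, 5, 4, 0]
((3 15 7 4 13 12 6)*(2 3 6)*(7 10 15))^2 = (15)(2 7 13)(3 4 12) = [0, 1, 7, 4, 12, 5, 6, 13, 8, 9, 10, 11, 3, 2, 14, 15]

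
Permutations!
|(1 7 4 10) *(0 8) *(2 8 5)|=4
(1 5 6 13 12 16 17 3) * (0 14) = (0 14)(1 5 6 13 12 16 17 3) = [14, 5, 2, 1, 4, 6, 13, 7, 8, 9, 10, 11, 16, 12, 0, 15, 17, 3]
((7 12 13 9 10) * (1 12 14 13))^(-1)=(1 12)(7 10 9 13 14)=[0, 12, 2, 3, 4, 5, 6, 10, 8, 13, 9, 11, 1, 14, 7]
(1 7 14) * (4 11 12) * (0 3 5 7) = (0 3 5 7 14 1)(4 11 12) = [3, 0, 2, 5, 11, 7, 6, 14, 8, 9, 10, 12, 4, 13, 1]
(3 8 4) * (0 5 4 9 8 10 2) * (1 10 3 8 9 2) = (0 5 4 8 2)(1 10) = [5, 10, 0, 3, 8, 4, 6, 7, 2, 9, 1]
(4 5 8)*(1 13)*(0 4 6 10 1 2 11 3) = (0 4 5 8 6 10 1 13 2 11 3) = [4, 13, 11, 0, 5, 8, 10, 7, 6, 9, 1, 3, 12, 2]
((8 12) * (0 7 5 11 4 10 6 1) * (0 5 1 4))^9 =[11, 7, 2, 3, 4, 1, 6, 0, 12, 9, 10, 5, 8] =(0 11 5 1 7)(8 12)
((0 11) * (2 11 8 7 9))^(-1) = [11, 1, 9, 3, 4, 5, 6, 8, 0, 7, 10, 2] = (0 11 2 9 7 8)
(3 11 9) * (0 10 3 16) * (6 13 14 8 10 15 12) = (0 15 12 6 13 14 8 10 3 11 9 16) = [15, 1, 2, 11, 4, 5, 13, 7, 10, 16, 3, 9, 6, 14, 8, 12, 0]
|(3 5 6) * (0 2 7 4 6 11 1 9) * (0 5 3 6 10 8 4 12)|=|(0 2 7 12)(1 9 5 11)(4 10 8)|=12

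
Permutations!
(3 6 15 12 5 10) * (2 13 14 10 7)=[0, 1, 13, 6, 4, 7, 15, 2, 8, 9, 3, 11, 5, 14, 10, 12]=(2 13 14 10 3 6 15 12 5 7)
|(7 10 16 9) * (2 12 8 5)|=|(2 12 8 5)(7 10 16 9)|=4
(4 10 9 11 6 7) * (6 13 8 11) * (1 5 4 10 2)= (1 5 4 2)(6 7 10 9)(8 11 13)= [0, 5, 1, 3, 2, 4, 7, 10, 11, 6, 9, 13, 12, 8]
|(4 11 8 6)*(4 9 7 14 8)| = 10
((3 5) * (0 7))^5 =(0 7)(3 5) =[7, 1, 2, 5, 4, 3, 6, 0]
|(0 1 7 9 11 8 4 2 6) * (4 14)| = 10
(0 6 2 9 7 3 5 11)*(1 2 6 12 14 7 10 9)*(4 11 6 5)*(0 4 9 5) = (0 12 14 7 3 9 10 5 6)(1 2)(4 11) = [12, 2, 1, 9, 11, 6, 0, 3, 8, 10, 5, 4, 14, 13, 7]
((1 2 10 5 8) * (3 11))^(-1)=(1 8 5 10 2)(3 11)=[0, 8, 1, 11, 4, 10, 6, 7, 5, 9, 2, 3]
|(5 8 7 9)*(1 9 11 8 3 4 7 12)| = 9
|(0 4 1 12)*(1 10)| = 5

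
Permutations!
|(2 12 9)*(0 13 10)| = 3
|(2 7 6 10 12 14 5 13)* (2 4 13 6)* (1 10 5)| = 4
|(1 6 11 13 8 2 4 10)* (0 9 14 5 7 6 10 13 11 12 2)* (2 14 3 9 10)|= 70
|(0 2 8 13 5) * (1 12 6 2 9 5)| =|(0 9 5)(1 12 6 2 8 13)| =6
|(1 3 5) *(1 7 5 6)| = |(1 3 6)(5 7)| = 6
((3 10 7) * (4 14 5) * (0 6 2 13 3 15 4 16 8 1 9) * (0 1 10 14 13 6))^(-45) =(1 9)(2 6)(3 10)(4 16)(5 15)(7 14)(8 13) =[0, 9, 6, 10, 16, 15, 2, 14, 13, 1, 3, 11, 12, 8, 7, 5, 4]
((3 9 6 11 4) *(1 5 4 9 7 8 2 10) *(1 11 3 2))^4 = (1 10 3 5 11 7 4 9 8 2 6) = [0, 10, 6, 5, 9, 11, 1, 4, 2, 8, 3, 7]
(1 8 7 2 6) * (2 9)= (1 8 7 9 2 6)= [0, 8, 6, 3, 4, 5, 1, 9, 7, 2]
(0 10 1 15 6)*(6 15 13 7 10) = [6, 13, 2, 3, 4, 5, 0, 10, 8, 9, 1, 11, 12, 7, 14, 15] = (15)(0 6)(1 13 7 10)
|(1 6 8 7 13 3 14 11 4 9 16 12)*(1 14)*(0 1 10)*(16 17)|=|(0 1 6 8 7 13 3 10)(4 9 17 16 12 14 11)|=56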